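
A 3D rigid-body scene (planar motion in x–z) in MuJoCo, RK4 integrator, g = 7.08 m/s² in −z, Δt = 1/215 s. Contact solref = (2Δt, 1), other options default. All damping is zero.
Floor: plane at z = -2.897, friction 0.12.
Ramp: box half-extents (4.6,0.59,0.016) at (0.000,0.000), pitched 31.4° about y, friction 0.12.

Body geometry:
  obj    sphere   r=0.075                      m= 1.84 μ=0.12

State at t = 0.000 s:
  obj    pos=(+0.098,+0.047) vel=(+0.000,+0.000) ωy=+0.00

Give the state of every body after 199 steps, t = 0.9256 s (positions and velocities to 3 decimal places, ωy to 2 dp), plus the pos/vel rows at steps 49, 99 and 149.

State at t = 0.9256 s:
  obj    pos=(+1.181,-0.614) vel=(+2.359,-1.391) ωy=+22.54

Key-timestep trajectory:
   step    t(s)  obj.x    obj.z    obj.vx   obj.vz 
     49  0.2279   +0.164  +0.007  +0.573  -0.359
     99  0.4605   +0.366  -0.117  +1.158  -0.726
    149  0.6930   +0.705  -0.324  +1.767  -1.041


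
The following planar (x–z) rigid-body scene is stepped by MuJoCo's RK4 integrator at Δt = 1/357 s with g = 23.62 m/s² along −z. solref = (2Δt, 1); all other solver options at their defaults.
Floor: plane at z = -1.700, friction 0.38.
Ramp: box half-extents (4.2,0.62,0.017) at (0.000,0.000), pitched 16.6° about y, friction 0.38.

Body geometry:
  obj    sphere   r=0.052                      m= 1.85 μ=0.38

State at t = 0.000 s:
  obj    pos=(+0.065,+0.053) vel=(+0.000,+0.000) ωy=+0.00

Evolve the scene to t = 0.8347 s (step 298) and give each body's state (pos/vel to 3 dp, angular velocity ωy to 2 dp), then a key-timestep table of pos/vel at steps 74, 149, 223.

State at t = 0.8347 s:
  obj    pos=(+1.674,-0.427) vel=(+3.856,-1.149) ωy=+77.36

Key-timestep trajectory:
   step    t(s)  obj.x    obj.z    obj.vx   obj.vz 
     74  0.2073   +0.164  +0.023  +0.958  -0.285
    149  0.4174   +0.467  -0.067  +1.928  -0.575
    223  0.6246   +0.966  -0.216  +2.885  -0.860


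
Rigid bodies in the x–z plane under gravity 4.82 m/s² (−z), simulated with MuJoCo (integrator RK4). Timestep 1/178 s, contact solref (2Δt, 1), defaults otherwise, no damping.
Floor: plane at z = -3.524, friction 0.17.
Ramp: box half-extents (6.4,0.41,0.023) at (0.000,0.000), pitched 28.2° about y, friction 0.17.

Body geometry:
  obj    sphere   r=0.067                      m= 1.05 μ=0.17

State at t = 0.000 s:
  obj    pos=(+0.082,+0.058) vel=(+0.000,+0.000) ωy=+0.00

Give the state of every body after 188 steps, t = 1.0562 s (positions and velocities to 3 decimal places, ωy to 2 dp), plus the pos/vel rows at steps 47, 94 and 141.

State at t = 1.0562 s:
  obj    pos=(+0.882,-0.371) vel=(+1.515,-0.812) ωy=+25.64

Key-timestep trajectory:
   step    t(s)  obj.x    obj.z    obj.vx   obj.vz 
     47  0.2640   +0.132  +0.031  +0.379  -0.203
     94  0.5281   +0.282  -0.049  +0.757  -0.406
    141  0.7921   +0.532  -0.183  +1.136  -0.609


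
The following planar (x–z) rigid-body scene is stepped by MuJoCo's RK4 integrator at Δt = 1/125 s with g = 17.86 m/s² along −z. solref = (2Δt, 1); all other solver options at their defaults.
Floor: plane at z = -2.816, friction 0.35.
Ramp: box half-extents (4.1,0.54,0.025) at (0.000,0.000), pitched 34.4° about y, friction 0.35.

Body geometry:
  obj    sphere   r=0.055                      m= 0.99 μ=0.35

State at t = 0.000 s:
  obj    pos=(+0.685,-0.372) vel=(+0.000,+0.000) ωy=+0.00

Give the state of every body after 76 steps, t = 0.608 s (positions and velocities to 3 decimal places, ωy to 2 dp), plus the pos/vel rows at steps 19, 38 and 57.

State at t = 0.608 s:
  obj    pos=(+1.784,-1.125) vel=(+3.616,-2.476) ωy=+79.63

Key-timestep trajectory:
   step    t(s)  obj.x    obj.z    obj.vx   obj.vz 
     19  0.1520   +0.754  -0.419  +0.904  -0.619
     38  0.3040   +0.960  -0.560  +1.808  -1.238
     57  0.4560   +1.303  -0.796  +2.712  -1.857


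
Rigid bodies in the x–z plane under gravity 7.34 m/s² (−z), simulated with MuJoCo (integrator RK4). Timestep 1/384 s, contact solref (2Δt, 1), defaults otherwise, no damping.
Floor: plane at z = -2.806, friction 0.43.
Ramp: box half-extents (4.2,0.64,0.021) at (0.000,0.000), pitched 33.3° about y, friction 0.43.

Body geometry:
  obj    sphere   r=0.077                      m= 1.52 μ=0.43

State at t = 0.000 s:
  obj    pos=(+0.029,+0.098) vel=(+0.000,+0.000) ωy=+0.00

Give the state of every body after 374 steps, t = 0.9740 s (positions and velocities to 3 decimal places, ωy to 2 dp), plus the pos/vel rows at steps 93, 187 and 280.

State at t = 0.9740 s:
  obj    pos=(+1.170,-0.651) vel=(+2.343,-1.539) ωy=+36.41

Key-timestep trajectory:
   step    t(s)  obj.x    obj.z    obj.vx   obj.vz 
     93  0.2422   +0.100  +0.052  +0.583  -0.383
    187  0.4870   +0.314  -0.089  +1.172  -0.770
    280  0.7292   +0.669  -0.322  +1.754  -1.152


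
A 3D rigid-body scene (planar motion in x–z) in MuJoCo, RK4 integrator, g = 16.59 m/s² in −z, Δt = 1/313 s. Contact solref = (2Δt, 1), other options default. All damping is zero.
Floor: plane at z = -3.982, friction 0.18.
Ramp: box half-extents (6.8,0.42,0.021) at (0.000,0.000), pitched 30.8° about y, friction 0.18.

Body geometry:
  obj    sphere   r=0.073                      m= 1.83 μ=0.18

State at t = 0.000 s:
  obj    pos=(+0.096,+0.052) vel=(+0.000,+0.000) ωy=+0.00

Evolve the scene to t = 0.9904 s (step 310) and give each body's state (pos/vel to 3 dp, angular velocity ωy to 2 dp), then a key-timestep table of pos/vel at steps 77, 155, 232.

State at t = 0.9904 s:
  obj    pos=(+2.653,-1.472) vel=(+5.162,-3.077) ωy=+82.31

Key-timestep trajectory:
   step    t(s)  obj.x    obj.z    obj.vx   obj.vz 
     77  0.2460   +0.254  -0.042  +1.283  -0.765
    155  0.4952   +0.735  -0.329  +2.581  -1.539
    232  0.7412   +1.528  -0.801  +3.864  -2.303


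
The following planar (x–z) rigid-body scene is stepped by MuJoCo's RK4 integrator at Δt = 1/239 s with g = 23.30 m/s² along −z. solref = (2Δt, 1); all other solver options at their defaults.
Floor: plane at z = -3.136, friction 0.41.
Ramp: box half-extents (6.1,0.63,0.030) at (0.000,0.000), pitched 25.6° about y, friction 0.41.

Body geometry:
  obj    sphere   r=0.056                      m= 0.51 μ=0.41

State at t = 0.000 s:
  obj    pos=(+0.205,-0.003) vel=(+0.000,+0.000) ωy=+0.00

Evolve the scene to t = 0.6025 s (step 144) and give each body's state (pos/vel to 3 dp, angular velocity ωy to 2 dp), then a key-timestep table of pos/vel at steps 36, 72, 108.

State at t = 0.6025 s:
  obj    pos=(+1.382,-0.567) vel=(+3.907,-1.872) ωy=+77.36

Key-timestep trajectory:
   step    t(s)  obj.x    obj.z    obj.vx   obj.vz 
     36  0.1506   +0.279  -0.038  +0.977  -0.468
     72  0.3013   +0.499  -0.144  +1.954  -0.936
    108  0.4519   +0.867  -0.320  +2.931  -1.404


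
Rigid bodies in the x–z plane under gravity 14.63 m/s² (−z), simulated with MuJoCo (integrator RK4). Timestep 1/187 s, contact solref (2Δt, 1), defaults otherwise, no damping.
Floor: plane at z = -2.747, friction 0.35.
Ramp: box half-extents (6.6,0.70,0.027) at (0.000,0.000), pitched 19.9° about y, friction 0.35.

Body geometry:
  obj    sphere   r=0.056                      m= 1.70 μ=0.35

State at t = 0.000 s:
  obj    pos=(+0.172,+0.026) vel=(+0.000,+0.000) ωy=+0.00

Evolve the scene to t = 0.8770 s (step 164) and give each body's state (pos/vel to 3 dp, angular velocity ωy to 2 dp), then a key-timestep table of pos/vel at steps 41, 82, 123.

State at t = 0.8770 s:
  obj    pos=(+1.458,-0.440) vel=(+2.933,-1.062) ωy=+55.70

Key-timestep trajectory:
   step    t(s)  obj.x    obj.z    obj.vx   obj.vz 
     41  0.2193   +0.252  -0.003  +0.734  -0.266
     82  0.4385   +0.494  -0.090  +1.467  -0.531
    123  0.6578   +0.896  -0.236  +2.200  -0.796


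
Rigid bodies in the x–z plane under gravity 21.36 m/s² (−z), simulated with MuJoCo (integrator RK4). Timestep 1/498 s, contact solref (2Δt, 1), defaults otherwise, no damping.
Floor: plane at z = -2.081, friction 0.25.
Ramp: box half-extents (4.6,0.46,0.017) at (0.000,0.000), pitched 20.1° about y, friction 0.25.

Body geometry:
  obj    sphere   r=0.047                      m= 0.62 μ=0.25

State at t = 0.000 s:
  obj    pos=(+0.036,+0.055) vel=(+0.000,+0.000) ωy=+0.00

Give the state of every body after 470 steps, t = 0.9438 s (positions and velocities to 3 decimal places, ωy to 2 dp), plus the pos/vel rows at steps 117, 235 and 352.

State at t = 0.9438 s:
  obj    pos=(+2.229,-0.748) vel=(+4.647,-1.701) ωy=+105.28

Key-timestep trajectory:
   step    t(s)  obj.x    obj.z    obj.vx   obj.vz 
    117  0.2349   +0.172  +0.005  +1.157  -0.423
    235  0.4719   +0.584  -0.146  +2.324  -0.850
    352  0.7068   +1.266  -0.395  +3.480  -1.274


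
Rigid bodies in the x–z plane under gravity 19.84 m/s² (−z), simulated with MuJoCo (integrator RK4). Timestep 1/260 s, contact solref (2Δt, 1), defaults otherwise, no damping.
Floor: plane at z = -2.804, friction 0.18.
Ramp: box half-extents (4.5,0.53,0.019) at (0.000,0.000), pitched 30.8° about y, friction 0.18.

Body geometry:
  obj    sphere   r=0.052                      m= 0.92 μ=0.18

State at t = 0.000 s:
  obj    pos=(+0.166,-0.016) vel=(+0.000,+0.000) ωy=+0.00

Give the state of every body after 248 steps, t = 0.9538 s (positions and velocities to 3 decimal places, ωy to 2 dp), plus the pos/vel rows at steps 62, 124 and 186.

State at t = 0.9538 s:
  obj    pos=(+3.002,-1.707) vel=(+5.946,-3.544) ωy=+133.07

Key-timestep trajectory:
   step    t(s)  obj.x    obj.z    obj.vx   obj.vz 
     62  0.2385   +0.343  -0.122  +1.487  -0.886
    124  0.4769   +0.875  -0.439  +2.973  -1.772
    186  0.7154   +1.761  -0.967  +4.459  -2.658


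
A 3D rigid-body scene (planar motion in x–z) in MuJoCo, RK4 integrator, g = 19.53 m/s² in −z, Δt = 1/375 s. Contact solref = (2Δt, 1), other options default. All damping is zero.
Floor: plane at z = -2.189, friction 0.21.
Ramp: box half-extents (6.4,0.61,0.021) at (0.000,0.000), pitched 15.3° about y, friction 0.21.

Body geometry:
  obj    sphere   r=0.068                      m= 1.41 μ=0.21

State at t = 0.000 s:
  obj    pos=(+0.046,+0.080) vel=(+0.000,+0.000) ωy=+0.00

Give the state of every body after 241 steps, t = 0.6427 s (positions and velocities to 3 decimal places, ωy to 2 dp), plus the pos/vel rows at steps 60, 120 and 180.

State at t = 0.6427 s:
  obj    pos=(+0.779,-0.121) vel=(+2.282,-0.624) ωy=+34.78

Key-timestep trajectory:
   step    t(s)  obj.x    obj.z    obj.vx   obj.vz 
     60  0.1600   +0.091  +0.067  +0.568  -0.155
    120  0.3200   +0.228  +0.030  +1.136  -0.311
    180  0.4800   +0.455  -0.032  +1.704  -0.466


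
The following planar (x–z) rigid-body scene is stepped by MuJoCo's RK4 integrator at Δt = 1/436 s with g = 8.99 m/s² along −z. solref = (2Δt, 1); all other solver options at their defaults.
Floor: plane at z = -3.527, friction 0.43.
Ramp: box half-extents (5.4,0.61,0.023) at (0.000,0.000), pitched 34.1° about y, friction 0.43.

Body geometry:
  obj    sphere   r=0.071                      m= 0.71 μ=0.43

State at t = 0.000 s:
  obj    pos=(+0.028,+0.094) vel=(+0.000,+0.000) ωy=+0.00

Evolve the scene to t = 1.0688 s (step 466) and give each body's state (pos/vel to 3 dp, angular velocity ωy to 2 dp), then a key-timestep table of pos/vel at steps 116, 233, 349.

State at t = 1.0688 s:
  obj    pos=(+1.731,-1.058) vel=(+3.186,-2.157) ωy=+54.19

Key-timestep trajectory:
   step    t(s)  obj.x    obj.z    obj.vx   obj.vz 
    116  0.2661   +0.134  +0.023  +0.793  -0.537
    233  0.5344   +0.454  -0.194  +1.593  -1.079
    349  0.8005   +0.983  -0.552  +2.386  -1.616


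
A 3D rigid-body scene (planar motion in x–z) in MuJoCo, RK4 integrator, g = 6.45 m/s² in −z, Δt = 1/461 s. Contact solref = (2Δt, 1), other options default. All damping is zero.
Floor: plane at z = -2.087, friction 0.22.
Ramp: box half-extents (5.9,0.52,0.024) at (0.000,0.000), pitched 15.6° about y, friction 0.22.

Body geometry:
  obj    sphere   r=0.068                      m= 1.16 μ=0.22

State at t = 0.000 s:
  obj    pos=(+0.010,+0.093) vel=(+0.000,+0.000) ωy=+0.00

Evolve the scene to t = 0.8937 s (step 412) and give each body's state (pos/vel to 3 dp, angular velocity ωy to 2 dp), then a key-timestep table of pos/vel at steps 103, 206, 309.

State at t = 0.8937 s:
  obj    pos=(+0.487,-0.040) vel=(+1.067,-0.298) ωy=+16.28

Key-timestep trajectory:
   step    t(s)  obj.x    obj.z    obj.vx   obj.vz 
    103  0.2234   +0.040  +0.084  +0.267  -0.074
    206  0.4469   +0.129  +0.059  +0.533  -0.149
    309  0.6703   +0.278  +0.018  +0.800  -0.223


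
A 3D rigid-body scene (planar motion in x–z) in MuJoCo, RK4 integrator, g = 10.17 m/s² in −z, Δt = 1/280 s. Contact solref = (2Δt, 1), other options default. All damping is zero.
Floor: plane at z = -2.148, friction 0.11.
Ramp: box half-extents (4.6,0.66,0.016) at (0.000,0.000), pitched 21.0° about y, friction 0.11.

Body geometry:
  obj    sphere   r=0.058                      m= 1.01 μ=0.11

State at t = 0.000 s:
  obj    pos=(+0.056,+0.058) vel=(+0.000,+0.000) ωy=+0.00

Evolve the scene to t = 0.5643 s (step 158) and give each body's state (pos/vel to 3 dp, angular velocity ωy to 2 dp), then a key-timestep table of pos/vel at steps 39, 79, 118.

State at t = 0.5643 s:
  obj    pos=(+0.443,-0.091) vel=(+1.372,-0.527) ωy=+25.32

Key-timestep trajectory:
   step    t(s)  obj.x    obj.z    obj.vx   obj.vz 
     39  0.1393   +0.080  +0.049  +0.339  -0.132
     79  0.2821   +0.153  +0.021  +0.687  -0.262
    118  0.4214   +0.272  -0.025  +1.024  -0.393


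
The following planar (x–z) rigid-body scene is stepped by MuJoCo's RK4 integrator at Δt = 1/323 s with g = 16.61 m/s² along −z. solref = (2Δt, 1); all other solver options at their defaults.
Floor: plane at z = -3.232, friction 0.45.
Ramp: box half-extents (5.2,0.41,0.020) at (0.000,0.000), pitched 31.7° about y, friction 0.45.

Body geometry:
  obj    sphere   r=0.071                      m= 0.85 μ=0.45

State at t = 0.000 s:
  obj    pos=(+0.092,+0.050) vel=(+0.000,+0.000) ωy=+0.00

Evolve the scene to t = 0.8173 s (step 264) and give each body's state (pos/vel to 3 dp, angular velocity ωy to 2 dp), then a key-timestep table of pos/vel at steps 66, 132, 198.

State at t = 0.8173 s:
  obj    pos=(+1.864,-1.044) vel=(+4.335,-2.678) ωy=+71.76

Key-timestep trajectory:
   step    t(s)  obj.x    obj.z    obj.vx   obj.vz 
     66  0.2043   +0.203  -0.018  +1.084  -0.670
    132  0.4087   +0.535  -0.224  +2.168  -1.339
    198  0.6130   +1.089  -0.565  +3.252  -2.008


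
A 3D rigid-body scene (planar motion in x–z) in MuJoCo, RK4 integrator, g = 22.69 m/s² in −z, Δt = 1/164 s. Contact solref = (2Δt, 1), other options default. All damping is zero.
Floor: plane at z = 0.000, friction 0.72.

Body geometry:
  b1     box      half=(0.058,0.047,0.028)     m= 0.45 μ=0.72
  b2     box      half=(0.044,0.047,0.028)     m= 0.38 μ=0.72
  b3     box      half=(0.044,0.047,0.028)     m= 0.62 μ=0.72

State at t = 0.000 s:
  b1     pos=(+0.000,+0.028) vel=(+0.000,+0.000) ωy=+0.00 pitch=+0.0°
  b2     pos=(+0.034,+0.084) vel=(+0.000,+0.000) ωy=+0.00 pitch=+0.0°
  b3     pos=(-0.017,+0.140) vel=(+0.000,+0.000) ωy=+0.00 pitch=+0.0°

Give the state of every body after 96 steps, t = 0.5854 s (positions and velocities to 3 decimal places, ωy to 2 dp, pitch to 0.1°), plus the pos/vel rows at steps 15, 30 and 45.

State at t = 0.5854 s:
  b1     pos=(+0.000,+0.028) vel=(+0.000,+0.000) ωy=+0.00 pitch=+0.0°
  b2     pos=(+0.034,+0.084) vel=(+0.000,+0.000) ωy=+0.00 pitch=+0.1°
  b3     pos=(-0.126,+0.028) vel=(+0.000,+0.000) ωy=+0.00 pitch=+180.0°

Key-timestep trajectory:
   step    t(s)  b1.x    b1.z    b1.vx   b1.vz   b2.x    b2.z    b2.vx   b2.vz   b3.x    b3.z    b3.vx   b3.vz 
     15  0.0915   +0.000  +0.028  +0.001  +0.000   +0.034  +0.084  +0.004  +0.001   -0.029  +0.133  -0.287  -0.248
     30  0.1829   +0.000  +0.028  +0.001  +0.002   +0.034  +0.084  +0.001  +0.001   -0.074  +0.097  -0.724  -0.198
     45  0.2744   +0.000  +0.028  +0.000  +0.000   +0.034  +0.084  +0.000  +0.000   -0.127  +0.023  +0.030  +0.180


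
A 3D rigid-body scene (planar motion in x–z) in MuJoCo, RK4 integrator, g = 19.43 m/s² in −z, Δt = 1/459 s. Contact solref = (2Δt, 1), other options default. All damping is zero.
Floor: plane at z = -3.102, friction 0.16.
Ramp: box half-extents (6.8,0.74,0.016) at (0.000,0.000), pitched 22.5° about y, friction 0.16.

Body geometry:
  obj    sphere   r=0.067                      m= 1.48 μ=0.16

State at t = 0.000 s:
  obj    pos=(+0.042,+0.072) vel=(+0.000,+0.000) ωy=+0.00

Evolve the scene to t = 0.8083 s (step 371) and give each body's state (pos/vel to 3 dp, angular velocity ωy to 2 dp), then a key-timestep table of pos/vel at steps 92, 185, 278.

State at t = 0.8083 s:
  obj    pos=(+1.645,-0.592) vel=(+3.966,-1.643) ωy=+64.06

Key-timestep trajectory:
   step    t(s)  obj.x    obj.z    obj.vx   obj.vz 
     92  0.2004   +0.141  +0.032  +0.984  -0.407
    185  0.4031   +0.441  -0.093  +1.978  -0.819
    278  0.6057   +0.942  -0.300  +2.972  -1.231


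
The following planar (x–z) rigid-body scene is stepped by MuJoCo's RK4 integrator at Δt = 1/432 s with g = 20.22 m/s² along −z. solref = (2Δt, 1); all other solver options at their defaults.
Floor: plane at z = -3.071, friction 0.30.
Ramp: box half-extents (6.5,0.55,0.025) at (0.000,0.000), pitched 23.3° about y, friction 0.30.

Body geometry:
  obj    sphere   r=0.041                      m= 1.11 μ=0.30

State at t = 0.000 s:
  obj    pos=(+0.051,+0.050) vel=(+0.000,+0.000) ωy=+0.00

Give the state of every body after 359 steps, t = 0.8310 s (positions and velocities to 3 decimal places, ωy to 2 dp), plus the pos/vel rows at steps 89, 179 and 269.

State at t = 0.8310 s:
  obj    pos=(+1.863,-0.730) vel=(+4.360,-1.878) ωy=+115.78

Key-timestep trajectory:
   step    t(s)  obj.x    obj.z    obj.vx   obj.vz 
     89  0.2060   +0.162  +0.002  +1.081  -0.466
    179  0.4144   +0.501  -0.144  +2.174  -0.936
    269  0.6227   +1.068  -0.388  +3.267  -1.407


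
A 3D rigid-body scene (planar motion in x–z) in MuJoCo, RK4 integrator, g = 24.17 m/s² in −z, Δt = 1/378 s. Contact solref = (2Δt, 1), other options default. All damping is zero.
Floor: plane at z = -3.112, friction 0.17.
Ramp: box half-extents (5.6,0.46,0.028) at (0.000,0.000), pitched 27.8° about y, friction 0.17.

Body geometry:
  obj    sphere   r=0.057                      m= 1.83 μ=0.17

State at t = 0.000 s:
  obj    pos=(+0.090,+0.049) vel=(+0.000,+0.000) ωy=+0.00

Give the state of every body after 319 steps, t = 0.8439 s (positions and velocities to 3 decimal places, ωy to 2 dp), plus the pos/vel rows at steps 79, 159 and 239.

State at t = 0.8439 s:
  obj    pos=(+2.627,-1.289) vel=(+6.011,-3.169) ωy=+119.19

Key-timestep trajectory:
   step    t(s)  obj.x    obj.z    obj.vx   obj.vz 
     79  0.2090   +0.246  -0.033  +1.489  -0.785
    159  0.4206   +0.720  -0.284  +2.996  -1.580
    239  0.6323   +1.514  -0.702  +4.504  -2.375


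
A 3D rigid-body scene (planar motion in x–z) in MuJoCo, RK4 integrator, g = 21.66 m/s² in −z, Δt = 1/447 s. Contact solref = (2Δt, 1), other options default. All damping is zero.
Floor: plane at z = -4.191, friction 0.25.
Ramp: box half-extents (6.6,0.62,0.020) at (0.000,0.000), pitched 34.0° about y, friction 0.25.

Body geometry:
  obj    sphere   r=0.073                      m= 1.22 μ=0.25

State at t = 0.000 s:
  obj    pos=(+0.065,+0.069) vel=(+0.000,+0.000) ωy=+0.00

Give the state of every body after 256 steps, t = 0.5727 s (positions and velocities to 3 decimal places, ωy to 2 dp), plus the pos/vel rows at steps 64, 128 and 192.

State at t = 0.5727 s:
  obj    pos=(+1.241,-0.725) vel=(+4.108,-2.771) ωy=+67.86

Key-timestep trajectory:
   step    t(s)  obj.x    obj.z    obj.vx   obj.vz 
     64  0.1432   +0.138  +0.019  +1.027  -0.693
    128  0.2864   +0.359  -0.130  +2.054  -1.386
    192  0.4295   +0.727  -0.378  +3.081  -2.078


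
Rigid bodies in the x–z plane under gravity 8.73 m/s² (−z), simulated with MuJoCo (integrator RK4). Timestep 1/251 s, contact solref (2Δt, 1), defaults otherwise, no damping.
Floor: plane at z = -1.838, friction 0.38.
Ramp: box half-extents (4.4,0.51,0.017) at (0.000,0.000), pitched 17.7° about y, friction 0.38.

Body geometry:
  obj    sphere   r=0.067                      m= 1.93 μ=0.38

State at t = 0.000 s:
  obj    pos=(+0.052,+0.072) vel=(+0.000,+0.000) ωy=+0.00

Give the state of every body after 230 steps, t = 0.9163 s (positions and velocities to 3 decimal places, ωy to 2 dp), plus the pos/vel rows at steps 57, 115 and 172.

State at t = 0.9163 s:
  obj    pos=(+0.810,-0.170) vel=(+1.655,-0.528) ωy=+25.93

Key-timestep trajectory:
   step    t(s)  obj.x    obj.z    obj.vx   obj.vz 
     57  0.2271   +0.099  +0.057  +0.410  -0.131
    115  0.4582   +0.242  +0.011  +0.828  -0.264
    172  0.6853   +0.476  -0.064  +1.238  -0.395


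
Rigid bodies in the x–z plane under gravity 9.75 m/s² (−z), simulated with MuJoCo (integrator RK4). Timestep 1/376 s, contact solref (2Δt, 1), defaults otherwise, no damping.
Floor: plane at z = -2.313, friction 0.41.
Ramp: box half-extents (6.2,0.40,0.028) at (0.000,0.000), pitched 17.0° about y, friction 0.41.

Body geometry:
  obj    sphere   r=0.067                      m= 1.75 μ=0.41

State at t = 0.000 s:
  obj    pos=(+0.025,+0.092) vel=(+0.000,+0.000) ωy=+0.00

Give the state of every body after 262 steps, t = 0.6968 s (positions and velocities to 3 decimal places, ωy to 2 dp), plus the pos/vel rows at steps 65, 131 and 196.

State at t = 0.6968 s:
  obj    pos=(+0.498,-0.053) vel=(+1.357,-0.415) ωy=+21.17

Key-timestep trajectory:
   step    t(s)  obj.x    obj.z    obj.vx   obj.vz 
     65  0.1729   +0.054  +0.083  +0.337  -0.103
    131  0.3484   +0.143  +0.056  +0.678  -0.207
    196  0.5213   +0.290  +0.011  +1.015  -0.310


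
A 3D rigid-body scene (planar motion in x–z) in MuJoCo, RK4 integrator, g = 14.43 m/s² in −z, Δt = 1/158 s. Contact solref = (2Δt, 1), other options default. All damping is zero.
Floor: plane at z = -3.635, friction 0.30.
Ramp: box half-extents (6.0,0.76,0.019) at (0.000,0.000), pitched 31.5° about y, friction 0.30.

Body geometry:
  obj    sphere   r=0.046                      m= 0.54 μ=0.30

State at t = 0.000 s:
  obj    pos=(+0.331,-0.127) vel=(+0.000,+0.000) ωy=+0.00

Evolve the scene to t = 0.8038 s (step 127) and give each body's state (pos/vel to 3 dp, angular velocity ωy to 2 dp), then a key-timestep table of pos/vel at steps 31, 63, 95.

State at t = 0.8038 s:
  obj    pos=(+1.815,-1.036) vel=(+3.691,-2.262) ωy=+94.07

Key-timestep trajectory:
   step    t(s)  obj.x    obj.z    obj.vx   obj.vz 
     31  0.1962   +0.420  -0.181  +0.901  -0.552
     63  0.3987   +0.696  -0.350  +1.831  -1.122
     95  0.6013   +1.161  -0.635  +2.761  -1.692


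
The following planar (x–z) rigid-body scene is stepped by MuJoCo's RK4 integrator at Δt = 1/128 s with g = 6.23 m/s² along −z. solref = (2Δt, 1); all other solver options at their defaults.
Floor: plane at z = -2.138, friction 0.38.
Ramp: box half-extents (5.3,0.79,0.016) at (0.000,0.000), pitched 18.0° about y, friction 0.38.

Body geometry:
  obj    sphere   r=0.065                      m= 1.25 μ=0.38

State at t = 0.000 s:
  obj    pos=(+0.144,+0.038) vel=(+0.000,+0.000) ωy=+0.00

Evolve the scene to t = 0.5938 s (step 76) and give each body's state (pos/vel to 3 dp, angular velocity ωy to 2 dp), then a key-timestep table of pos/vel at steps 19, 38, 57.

State at t = 0.5938 s:
  obj    pos=(+0.375,-0.037) vel=(+0.777,-0.252) ωy=+12.56

Key-timestep trajectory:
   step    t(s)  obj.x    obj.z    obj.vx   obj.vz 
     19  0.1484   +0.159  +0.034  +0.194  -0.063
     38  0.2969   +0.202  +0.020  +0.388  -0.126
     57  0.4453   +0.274  -0.004  +0.582  -0.189


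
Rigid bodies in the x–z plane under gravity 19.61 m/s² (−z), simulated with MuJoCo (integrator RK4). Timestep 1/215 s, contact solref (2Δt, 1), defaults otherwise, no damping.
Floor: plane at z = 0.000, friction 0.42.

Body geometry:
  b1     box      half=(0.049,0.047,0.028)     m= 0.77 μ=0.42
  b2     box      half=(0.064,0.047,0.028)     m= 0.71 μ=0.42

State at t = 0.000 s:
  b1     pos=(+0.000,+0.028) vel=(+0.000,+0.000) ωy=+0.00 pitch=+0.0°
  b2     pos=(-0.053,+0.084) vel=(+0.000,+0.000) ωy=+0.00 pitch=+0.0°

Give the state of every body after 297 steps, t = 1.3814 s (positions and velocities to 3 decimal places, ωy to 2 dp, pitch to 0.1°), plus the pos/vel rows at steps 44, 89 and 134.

State at t = 1.3814 s:
  b1     pos=(+0.000,+0.028) vel=(+0.000,+0.000) ωy=+0.00 pitch=+0.0°
  b2     pos=(-0.119,+0.064) vel=(+0.000,+0.000) ωy=+0.00 pitch=-90.0°

Key-timestep trajectory:
   step    t(s)  b1.x    b1.z    b1.vx   b1.vz   b2.x    b2.z    b2.vx   b2.vz 
     44  0.2047   +0.000  +0.028  +0.000  +0.000   -0.082  +0.068  -0.280  +0.125
     89  0.4140   +0.000  +0.028  +0.000  +0.000   -0.134  +0.069  -0.019  +0.003
    134  0.6233   +0.000  +0.028  +0.000  +0.000   -0.115  +0.065  -0.183  -0.075


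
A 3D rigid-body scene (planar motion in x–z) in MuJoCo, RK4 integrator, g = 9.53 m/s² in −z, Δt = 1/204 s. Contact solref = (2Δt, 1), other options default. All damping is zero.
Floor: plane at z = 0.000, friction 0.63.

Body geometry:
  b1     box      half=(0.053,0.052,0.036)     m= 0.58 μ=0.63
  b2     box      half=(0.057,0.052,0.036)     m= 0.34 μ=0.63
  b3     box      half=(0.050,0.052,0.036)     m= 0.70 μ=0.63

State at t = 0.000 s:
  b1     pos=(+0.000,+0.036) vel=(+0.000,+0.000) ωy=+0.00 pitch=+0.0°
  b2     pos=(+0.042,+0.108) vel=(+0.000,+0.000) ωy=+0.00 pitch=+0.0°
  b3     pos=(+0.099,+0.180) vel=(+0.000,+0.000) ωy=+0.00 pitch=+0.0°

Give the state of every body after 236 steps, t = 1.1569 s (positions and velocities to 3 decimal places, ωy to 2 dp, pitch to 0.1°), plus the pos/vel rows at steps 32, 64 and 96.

State at t = 1.1569 s:
  b1     pos=(+0.000,+0.036) vel=(+0.000,+0.000) ωy=+0.00 pitch=+0.0°
  b2     pos=(+0.098,+0.057) vel=(+0.000,+0.000) ωy=+0.00 pitch=+90.0°
  b3     pos=(+0.301,+0.036) vel=(+0.000,+0.000) ωy=+0.00 pitch=+180.0°

Key-timestep trajectory:
   step    t(s)  b1.x    b1.z    b1.vx   b1.vz   b2.x    b2.z    b2.vx   b2.vz   b3.x    b3.z    b3.vx   b3.vz 
     32  0.1569   +0.000  +0.036  -0.001  +0.000   +0.054  +0.110  +0.181  -0.013   +0.132  +0.159  +0.423  -0.386
     64  0.3137   +0.000  +0.036  +0.000  +0.000   +0.098  +0.061  +0.315  -0.905   +0.214  +0.051  +0.693  -0.234
     96  0.4706   +0.000  +0.036  +0.000  +0.000   +0.098  +0.057  +0.000  +0.000   +0.272  +0.057  +0.391  -0.147


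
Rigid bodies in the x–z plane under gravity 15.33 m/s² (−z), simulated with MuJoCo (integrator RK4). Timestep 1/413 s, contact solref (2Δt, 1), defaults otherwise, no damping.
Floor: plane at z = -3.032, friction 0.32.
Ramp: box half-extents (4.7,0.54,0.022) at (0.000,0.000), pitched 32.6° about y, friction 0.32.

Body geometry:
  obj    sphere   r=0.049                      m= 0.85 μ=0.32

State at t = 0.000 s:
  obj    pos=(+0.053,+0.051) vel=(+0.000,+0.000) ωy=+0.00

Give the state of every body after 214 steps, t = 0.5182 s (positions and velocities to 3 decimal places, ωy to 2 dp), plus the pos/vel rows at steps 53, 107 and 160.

State at t = 0.5182 s:
  obj    pos=(+0.720,-0.376) vel=(+2.575,-1.647) ωy=+62.37

Key-timestep trajectory:
   step    t(s)  obj.x    obj.z    obj.vx   obj.vz 
     53  0.1283   +0.094  +0.024  +0.638  -0.408
    107  0.2591   +0.220  -0.056  +1.288  -0.824
    160  0.3874   +0.426  -0.188  +1.926  -1.231


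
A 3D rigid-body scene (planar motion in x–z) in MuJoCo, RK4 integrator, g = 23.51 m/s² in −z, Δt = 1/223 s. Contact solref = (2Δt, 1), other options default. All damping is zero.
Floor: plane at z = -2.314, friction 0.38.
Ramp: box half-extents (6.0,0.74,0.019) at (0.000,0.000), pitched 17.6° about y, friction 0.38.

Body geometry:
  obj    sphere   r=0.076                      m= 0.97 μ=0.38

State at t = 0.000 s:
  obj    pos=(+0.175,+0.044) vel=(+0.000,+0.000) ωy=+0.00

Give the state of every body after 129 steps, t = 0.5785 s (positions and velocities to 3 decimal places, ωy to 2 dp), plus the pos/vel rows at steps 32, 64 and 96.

State at t = 0.5785 s:
  obj    pos=(+0.985,-0.213) vel=(+2.800,-0.888) ωy=+38.64

Key-timestep trajectory:
   step    t(s)  obj.x    obj.z    obj.vx   obj.vz 
     32  0.1435   +0.225  +0.028  +0.695  -0.220
     64  0.2870   +0.374  -0.019  +1.389  -0.441
     96  0.4305   +0.624  -0.098  +2.084  -0.661


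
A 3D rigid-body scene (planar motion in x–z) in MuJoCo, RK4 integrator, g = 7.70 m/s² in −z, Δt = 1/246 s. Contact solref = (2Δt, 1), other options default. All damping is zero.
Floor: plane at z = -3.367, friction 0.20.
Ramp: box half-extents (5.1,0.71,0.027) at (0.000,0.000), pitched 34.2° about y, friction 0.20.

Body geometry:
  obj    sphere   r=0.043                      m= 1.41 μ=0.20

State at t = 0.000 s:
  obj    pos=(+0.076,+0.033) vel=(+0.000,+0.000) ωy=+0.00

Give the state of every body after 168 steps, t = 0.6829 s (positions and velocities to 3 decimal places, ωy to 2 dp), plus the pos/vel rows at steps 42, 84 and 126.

State at t = 0.6829 s:
  obj    pos=(+0.672,-0.372) vel=(+1.746,-1.187) ωy=+49.08

Key-timestep trajectory:
   step    t(s)  obj.x    obj.z    obj.vx   obj.vz 
     42  0.1707   +0.113  +0.008  +0.437  -0.297
     84  0.3415   +0.225  -0.068  +0.873  -0.594
    126  0.5122   +0.412  -0.195  +1.310  -0.890


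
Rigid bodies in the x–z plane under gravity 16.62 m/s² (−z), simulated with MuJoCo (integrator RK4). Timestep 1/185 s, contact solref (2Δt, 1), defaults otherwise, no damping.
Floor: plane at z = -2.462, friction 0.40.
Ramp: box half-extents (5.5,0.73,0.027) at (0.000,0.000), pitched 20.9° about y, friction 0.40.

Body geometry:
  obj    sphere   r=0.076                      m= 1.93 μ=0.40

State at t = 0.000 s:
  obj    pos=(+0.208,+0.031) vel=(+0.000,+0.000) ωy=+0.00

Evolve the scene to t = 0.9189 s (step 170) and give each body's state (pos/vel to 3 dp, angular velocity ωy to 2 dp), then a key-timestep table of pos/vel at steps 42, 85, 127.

State at t = 0.9189 s:
  obj    pos=(+1.878,-0.607) vel=(+3.636,-1.388) ωy=+51.20

Key-timestep trajectory:
   step    t(s)  obj.x    obj.z    obj.vx   obj.vz 
     42  0.2270   +0.310  -0.008  +0.898  -0.343
     85  0.4595   +0.626  -0.129  +1.818  -0.694
    127  0.6865   +1.140  -0.325  +2.716  -1.037


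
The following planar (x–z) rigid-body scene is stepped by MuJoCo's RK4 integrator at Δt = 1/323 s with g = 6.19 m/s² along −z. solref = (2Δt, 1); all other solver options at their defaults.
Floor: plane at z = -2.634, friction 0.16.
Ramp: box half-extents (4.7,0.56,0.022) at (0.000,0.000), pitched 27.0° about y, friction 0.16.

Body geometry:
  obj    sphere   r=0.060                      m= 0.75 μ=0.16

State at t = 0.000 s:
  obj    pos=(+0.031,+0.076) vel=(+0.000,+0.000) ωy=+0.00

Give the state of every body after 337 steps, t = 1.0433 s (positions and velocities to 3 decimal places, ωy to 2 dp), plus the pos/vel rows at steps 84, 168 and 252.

State at t = 1.0433 s:
  obj    pos=(+1.005,-0.420) vel=(+1.866,-0.951) ωy=+34.90

Key-timestep trajectory:
   step    t(s)  obj.x    obj.z    obj.vx   obj.vz 
     84  0.2601   +0.092  +0.045  +0.465  -0.237
    168  0.5201   +0.273  -0.047  +0.930  -0.474
    252  0.7802   +0.576  -0.201  +1.395  -0.711


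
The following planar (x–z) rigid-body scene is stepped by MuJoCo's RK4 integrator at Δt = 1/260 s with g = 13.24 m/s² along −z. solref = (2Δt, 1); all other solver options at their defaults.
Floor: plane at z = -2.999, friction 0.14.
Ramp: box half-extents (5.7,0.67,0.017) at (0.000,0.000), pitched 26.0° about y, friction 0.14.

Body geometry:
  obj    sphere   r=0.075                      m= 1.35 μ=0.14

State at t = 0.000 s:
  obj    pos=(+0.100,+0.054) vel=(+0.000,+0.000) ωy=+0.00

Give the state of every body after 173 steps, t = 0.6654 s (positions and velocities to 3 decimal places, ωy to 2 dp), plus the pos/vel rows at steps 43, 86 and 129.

State at t = 0.6654 s:
  obj    pos=(+0.925,-0.349) vel=(+2.480,-1.209) ωy=+36.77

Key-timestep trajectory:
   step    t(s)  obj.x    obj.z    obj.vx   obj.vz 
     43  0.1654   +0.151  +0.029  +0.618  -0.300
     86  0.3308   +0.304  -0.046  +1.233  -0.601
    129  0.4962   +0.559  -0.170  +1.849  -0.902


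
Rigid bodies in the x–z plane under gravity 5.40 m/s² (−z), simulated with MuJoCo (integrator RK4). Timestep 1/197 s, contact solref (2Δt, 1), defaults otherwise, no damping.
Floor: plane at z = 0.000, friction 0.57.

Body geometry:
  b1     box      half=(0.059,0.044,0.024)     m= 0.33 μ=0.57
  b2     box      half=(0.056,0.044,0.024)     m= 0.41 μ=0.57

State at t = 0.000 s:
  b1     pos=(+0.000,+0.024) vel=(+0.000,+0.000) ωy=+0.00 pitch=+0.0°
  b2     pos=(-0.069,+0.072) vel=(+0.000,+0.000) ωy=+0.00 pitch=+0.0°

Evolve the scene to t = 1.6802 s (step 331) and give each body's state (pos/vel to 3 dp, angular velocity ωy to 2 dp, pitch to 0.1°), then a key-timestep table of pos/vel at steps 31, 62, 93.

State at t = 1.6802 s:
  b1     pos=(+0.001,+0.024) vel=(+0.000,+0.000) ωy=+0.00 pitch=+0.0°
  b2     pos=(-0.083,+0.057) vel=(+0.000,+0.000) ωy=+0.01 pitch=-46.2°

Key-timestep trajectory:
   step    t(s)  b1.x    b1.z    b1.vx   b1.vz   b2.x    b2.z    b2.vx   b2.vz 
     31  0.1574   +0.000  +0.024  +0.000  +0.000   -0.078  +0.066  -0.107  -0.103
     62  0.3147   +0.000  +0.024  +0.000  +0.000   -0.092  +0.060  -0.034  +0.007
     93  0.4721   +0.000  +0.024  +0.000  +0.000   -0.087  +0.058  +0.099  -0.027


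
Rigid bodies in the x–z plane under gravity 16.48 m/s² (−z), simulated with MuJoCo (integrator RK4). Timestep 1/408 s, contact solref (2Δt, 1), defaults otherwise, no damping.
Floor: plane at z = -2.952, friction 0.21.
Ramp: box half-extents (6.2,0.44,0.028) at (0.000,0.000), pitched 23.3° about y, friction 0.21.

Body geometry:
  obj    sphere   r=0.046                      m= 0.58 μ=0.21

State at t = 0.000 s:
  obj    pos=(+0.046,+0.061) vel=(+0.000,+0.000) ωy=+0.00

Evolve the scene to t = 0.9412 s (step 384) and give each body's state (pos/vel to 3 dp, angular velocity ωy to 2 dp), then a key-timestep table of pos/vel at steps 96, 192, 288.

State at t = 0.9412 s:
  obj    pos=(+1.940,-0.755) vel=(+4.025,-1.733) ωy=+95.26

Key-timestep trajectory:
   step    t(s)  obj.x    obj.z    obj.vx   obj.vz 
     96  0.2353   +0.164  +0.010  +1.006  -0.433
    192  0.4706   +0.520  -0.143  +2.013  -0.867
    288  0.7059   +1.111  -0.398  +3.019  -1.300


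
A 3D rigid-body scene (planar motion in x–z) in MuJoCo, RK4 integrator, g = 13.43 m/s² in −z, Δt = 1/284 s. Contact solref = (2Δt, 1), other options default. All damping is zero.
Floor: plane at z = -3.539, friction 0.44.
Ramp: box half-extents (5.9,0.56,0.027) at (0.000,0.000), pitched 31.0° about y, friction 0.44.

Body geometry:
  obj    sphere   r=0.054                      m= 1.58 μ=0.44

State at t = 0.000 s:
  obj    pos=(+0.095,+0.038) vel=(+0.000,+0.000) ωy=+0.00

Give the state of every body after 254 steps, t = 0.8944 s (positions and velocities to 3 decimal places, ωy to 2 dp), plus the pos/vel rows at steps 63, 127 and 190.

State at t = 0.8944 s:
  obj    pos=(+1.789,-0.980) vel=(+3.788,-2.276) ωy=+81.82

Key-timestep trajectory:
   step    t(s)  obj.x    obj.z    obj.vx   obj.vz 
     63  0.2218   +0.199  -0.025  +0.940  -0.565
    127  0.4472   +0.518  -0.217  +1.894  -1.138
    190  0.6690   +1.043  -0.532  +2.833  -1.702


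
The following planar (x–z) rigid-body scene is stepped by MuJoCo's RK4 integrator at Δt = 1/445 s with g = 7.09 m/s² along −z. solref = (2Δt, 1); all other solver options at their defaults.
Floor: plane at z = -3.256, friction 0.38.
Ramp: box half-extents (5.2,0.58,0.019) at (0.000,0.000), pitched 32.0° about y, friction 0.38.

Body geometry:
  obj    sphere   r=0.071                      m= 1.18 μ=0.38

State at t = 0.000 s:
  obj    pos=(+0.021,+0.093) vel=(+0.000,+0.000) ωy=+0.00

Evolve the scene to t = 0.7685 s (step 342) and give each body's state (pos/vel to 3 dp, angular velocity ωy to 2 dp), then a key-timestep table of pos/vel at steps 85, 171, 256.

State at t = 0.7685 s:
  obj    pos=(+0.693,-0.327) vel=(+1.749,-1.093) ωy=+29.05

Key-timestep trajectory:
   step    t(s)  obj.x    obj.z    obj.vx   obj.vz 
     85  0.1910   +0.063  +0.067  +0.435  -0.272
    171  0.3843   +0.189  -0.012  +0.875  -0.547
    256  0.5753   +0.398  -0.142  +1.309  -0.818


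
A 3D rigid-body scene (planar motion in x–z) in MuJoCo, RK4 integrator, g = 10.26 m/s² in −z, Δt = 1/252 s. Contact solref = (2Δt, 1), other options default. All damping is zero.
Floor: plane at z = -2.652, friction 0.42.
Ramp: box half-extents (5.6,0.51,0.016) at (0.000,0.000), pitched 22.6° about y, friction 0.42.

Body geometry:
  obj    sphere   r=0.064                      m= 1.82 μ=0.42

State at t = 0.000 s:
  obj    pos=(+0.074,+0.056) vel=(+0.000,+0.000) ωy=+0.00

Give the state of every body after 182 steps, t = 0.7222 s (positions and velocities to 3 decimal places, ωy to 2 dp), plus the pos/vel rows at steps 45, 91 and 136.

State at t = 0.7222 s:
  obj    pos=(+0.752,-0.226) vel=(+1.878,-0.782) ωy=+31.78

Key-timestep trajectory:
   step    t(s)  obj.x    obj.z    obj.vx   obj.vz 
     45  0.1786   +0.115  +0.039  +0.464  -0.193
     91  0.3611   +0.244  -0.015  +0.939  -0.391
    136  0.5397   +0.453  -0.102  +1.403  -0.584


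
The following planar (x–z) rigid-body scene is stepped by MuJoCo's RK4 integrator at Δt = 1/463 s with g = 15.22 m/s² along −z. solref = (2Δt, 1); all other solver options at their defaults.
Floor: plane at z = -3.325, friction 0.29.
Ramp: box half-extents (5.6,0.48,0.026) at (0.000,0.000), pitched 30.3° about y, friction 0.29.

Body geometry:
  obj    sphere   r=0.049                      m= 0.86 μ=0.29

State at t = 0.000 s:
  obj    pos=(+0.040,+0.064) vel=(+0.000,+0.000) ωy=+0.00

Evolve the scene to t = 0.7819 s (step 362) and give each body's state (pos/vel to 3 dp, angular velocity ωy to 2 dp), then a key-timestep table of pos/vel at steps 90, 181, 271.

State at t = 0.7819 s:
  obj    pos=(+1.487,-0.782) vel=(+3.703,-2.164) ωy=+87.51

Key-timestep trajectory:
   step    t(s)  obj.x    obj.z    obj.vx   obj.vz 
     90  0.1944   +0.129  +0.011  +0.921  -0.538
    181  0.3909   +0.402  -0.148  +1.851  -1.082
    271  0.5853   +0.851  -0.411  +2.772  -1.620


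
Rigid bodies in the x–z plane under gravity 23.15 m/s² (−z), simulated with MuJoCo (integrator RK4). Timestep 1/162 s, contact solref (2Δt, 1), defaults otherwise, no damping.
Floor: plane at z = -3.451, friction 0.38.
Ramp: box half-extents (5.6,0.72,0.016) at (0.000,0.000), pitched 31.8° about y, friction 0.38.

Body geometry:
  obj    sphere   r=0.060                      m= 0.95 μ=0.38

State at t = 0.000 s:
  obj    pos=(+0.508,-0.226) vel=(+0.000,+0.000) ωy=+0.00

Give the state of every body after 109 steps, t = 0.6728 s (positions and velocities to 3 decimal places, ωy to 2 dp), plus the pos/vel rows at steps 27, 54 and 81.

State at t = 0.6728 s:
  obj    pos=(+2.185,-1.265) vel=(+4.983,-3.089) ωy=+97.69

Key-timestep trajectory:
   step    t(s)  obj.x    obj.z    obj.vx   obj.vz 
     27  0.1667   +0.611  -0.290  +1.235  -0.765
     54  0.3333   +0.920  -0.481  +2.469  -1.531
     81  0.5000   +1.434  -0.800  +3.703  -2.296


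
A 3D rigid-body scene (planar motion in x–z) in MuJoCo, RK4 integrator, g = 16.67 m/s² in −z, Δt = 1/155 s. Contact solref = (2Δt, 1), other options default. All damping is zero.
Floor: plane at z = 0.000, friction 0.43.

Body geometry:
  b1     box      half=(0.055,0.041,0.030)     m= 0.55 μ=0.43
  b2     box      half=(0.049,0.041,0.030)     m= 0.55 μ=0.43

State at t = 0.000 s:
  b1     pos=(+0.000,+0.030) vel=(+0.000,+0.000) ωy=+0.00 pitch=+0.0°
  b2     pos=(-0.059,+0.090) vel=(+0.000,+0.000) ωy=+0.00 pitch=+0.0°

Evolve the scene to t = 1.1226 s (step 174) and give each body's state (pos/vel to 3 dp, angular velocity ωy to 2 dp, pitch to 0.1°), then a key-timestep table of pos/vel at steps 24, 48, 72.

State at t = 1.1226 s:
  b1     pos=(+0.000,+0.030) vel=(+0.000,+0.000) ωy=+0.00 pitch=+0.0°
  b2     pos=(-0.190,+0.030) vel=(+0.000,+0.000) ωy=+0.00 pitch=+180.0°

Key-timestep trajectory:
   step    t(s)  b1.x    b1.z    b1.vx   b1.vz   b2.x    b2.z    b2.vx   b2.vz 
     24  0.1548   +0.000  +0.030  +0.000  +0.000   -0.076  +0.082  -0.268  -0.244
     48  0.3097   +0.000  +0.030  +0.000  +0.000   -0.130  +0.057  -0.198  +0.005
     72  0.4645   +0.000  +0.030  +0.000  +0.000   -0.167  +0.048  -0.436  -0.252
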